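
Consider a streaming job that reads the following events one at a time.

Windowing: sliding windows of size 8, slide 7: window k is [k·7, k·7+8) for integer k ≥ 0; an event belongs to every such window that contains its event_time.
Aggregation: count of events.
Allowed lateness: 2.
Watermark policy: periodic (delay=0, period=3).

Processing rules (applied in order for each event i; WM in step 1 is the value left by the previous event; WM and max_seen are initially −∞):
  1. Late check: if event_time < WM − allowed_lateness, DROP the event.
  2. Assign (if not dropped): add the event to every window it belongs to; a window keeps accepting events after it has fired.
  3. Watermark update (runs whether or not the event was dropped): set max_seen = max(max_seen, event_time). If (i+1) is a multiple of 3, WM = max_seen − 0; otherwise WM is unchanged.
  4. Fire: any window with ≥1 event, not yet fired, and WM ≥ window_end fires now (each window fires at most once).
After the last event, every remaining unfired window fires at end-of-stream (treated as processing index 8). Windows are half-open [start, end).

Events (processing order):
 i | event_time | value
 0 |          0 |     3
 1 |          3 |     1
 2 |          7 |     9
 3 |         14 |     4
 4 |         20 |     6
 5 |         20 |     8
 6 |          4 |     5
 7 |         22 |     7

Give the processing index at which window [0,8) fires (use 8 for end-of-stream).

5

i=0 t=0 v=3: → [0,8); WM=−∞
i=1 t=3 v=1: → [0,8); WM=−∞
i=2 t=7 v=9: → [7,15),[0,8); WM=7
i=3 t=14 v=4: → [14,22),[7,15); WM=7
i=4 t=20 v=6: → [14,22); WM=7
i=5 t=20 v=8: → [14,22); WM=20; [0,8) fires=3 [7,15) fires=2
i=6 t=4 v=5: DROP (t<20-2); WM=20
i=7 t=22 v=7: → [21,29); WM=20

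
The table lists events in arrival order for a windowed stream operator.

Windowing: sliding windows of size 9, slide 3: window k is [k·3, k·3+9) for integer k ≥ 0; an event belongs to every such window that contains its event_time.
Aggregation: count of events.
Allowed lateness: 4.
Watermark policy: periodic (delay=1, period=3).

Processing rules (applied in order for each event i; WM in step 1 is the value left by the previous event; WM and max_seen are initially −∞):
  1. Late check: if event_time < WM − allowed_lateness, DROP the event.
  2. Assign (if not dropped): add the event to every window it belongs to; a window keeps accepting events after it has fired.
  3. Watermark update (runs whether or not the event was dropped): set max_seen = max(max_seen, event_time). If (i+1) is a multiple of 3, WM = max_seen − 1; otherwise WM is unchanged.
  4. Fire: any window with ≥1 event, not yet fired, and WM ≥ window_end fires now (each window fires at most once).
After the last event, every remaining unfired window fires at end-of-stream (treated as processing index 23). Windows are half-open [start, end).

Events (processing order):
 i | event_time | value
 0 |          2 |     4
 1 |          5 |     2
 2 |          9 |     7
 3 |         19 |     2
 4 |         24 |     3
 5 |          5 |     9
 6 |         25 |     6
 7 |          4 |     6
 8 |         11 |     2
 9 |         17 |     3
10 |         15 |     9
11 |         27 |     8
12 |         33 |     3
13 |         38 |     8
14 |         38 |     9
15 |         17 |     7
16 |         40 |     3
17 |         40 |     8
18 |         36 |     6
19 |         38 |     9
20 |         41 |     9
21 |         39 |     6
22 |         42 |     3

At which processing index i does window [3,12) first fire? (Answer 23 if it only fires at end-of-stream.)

i=0 t=2 v=4: → [0,9); WM=−∞
i=1 t=5 v=2: → [3,12),[0,9); WM=−∞
i=2 t=9 v=7: → [9,18),[6,15),[3,12); WM=8
i=3 t=19 v=2: → [18,27),[15,24),[12,21); WM=8
i=4 t=24 v=3: → [24,33),[21,30),[18,27); WM=8
i=5 t=5 v=9: → [3,12),[0,9); WM=23; [0,9) fires=3 [3,12) fires=3 [6,15) fires=1 [9,18) fires=1 [12,21) fires=1
i=6 t=25 v=6: → [24,33),[21,30),[18,27); WM=23
i=7 t=4 v=6: DROP (t<23-4); WM=23
i=8 t=11 v=2: DROP (t<23-4); WM=24; [15,24) fires=1
i=9 t=17 v=3: DROP (t<24-4); WM=24
i=10 t=15 v=9: DROP (t<24-4); WM=24
i=11 t=27 v=8: → [27,36),[24,33),[21,30); WM=26
i=12 t=33 v=3: → [33,42),[30,39),[27,36); WM=26
i=13 t=38 v=8: → [36,45),[33,42),[30,39); WM=26
i=14 t=38 v=9: → [36,45),[33,42),[30,39); WM=37; [18,27) fires=3 [21,30) fires=3 [24,33) fires=3 [27,36) fires=2
i=15 t=17 v=7: DROP (t<37-4); WM=37
i=16 t=40 v=3: → [39,48),[36,45),[33,42); WM=37
i=17 t=40 v=8: → [39,48),[36,45),[33,42); WM=39; [30,39) fires=3
i=18 t=36 v=6: → [36,45),[33,42),[30,39); WM=39
i=19 t=38 v=9: → [36,45),[33,42),[30,39); WM=39
i=20 t=41 v=9: → [39,48),[36,45),[33,42); WM=40
i=21 t=39 v=6: → [39,48),[36,45),[33,42); WM=40
i=22 t=42 v=3: → [42,51),[39,48),[36,45); WM=40

5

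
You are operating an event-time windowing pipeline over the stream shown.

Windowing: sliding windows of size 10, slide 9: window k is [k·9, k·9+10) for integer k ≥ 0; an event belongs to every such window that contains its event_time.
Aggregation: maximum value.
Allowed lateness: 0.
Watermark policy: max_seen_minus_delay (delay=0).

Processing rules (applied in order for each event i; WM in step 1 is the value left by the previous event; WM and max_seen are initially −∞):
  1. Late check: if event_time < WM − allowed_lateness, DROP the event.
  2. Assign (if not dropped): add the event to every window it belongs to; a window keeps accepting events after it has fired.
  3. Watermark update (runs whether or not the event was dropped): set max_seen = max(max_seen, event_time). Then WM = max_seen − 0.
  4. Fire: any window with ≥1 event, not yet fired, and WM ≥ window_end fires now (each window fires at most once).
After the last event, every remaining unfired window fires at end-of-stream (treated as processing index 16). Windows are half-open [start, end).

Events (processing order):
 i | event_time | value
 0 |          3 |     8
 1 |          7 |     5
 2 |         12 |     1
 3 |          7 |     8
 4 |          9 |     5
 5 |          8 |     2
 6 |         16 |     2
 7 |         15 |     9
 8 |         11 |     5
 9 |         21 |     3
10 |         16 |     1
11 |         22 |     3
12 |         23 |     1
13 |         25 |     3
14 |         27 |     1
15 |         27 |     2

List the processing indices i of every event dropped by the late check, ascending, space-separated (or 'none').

3 4 5 7 8 10

i=0 t=3 v=8: → [0,10); WM=3
i=1 t=7 v=5: → [0,10); WM=7
i=2 t=12 v=1: → [9,19); WM=12; [0,10) fires=8
i=3 t=7 v=8: DROP (t<12-0); WM=12
i=4 t=9 v=5: DROP (t<12-0); WM=12
i=5 t=8 v=2: DROP (t<12-0); WM=12
i=6 t=16 v=2: → [9,19); WM=16
i=7 t=15 v=9: DROP (t<16-0); WM=16
i=8 t=11 v=5: DROP (t<16-0); WM=16
i=9 t=21 v=3: → [18,28); WM=21; [9,19) fires=2
i=10 t=16 v=1: DROP (t<21-0); WM=21
i=11 t=22 v=3: → [18,28); WM=22
i=12 t=23 v=1: → [18,28); WM=23
i=13 t=25 v=3: → [18,28); WM=25
i=14 t=27 v=1: → [27,37),[18,28); WM=27
i=15 t=27 v=2: → [27,37),[18,28); WM=27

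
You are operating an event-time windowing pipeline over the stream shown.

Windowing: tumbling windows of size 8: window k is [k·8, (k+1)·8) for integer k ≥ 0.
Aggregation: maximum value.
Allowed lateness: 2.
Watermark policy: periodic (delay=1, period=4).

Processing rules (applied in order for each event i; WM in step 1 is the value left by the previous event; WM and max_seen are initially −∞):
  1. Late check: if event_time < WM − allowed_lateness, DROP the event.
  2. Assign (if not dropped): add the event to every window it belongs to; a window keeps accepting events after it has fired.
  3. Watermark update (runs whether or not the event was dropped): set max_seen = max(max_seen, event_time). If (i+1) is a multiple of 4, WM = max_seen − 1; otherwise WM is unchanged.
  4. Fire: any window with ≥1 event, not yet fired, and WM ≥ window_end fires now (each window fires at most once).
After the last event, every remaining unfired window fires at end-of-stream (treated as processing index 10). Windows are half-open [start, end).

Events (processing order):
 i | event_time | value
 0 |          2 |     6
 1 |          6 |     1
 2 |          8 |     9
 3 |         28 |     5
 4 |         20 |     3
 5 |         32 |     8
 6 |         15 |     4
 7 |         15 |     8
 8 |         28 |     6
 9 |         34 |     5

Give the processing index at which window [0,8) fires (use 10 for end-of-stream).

i=0 t=2 v=6: → [0,8); WM=−∞
i=1 t=6 v=1: → [0,8); WM=−∞
i=2 t=8 v=9: → [8,16); WM=−∞
i=3 t=28 v=5: → [24,32); WM=27; [0,8) fires=6 [8,16) fires=9
i=4 t=20 v=3: DROP (t<27-2); WM=27
i=5 t=32 v=8: → [32,40); WM=27
i=6 t=15 v=4: DROP (t<27-2); WM=27
i=7 t=15 v=8: DROP (t<27-2); WM=31
i=8 t=28 v=6: DROP (t<31-2); WM=31
i=9 t=34 v=5: → [32,40); WM=31

3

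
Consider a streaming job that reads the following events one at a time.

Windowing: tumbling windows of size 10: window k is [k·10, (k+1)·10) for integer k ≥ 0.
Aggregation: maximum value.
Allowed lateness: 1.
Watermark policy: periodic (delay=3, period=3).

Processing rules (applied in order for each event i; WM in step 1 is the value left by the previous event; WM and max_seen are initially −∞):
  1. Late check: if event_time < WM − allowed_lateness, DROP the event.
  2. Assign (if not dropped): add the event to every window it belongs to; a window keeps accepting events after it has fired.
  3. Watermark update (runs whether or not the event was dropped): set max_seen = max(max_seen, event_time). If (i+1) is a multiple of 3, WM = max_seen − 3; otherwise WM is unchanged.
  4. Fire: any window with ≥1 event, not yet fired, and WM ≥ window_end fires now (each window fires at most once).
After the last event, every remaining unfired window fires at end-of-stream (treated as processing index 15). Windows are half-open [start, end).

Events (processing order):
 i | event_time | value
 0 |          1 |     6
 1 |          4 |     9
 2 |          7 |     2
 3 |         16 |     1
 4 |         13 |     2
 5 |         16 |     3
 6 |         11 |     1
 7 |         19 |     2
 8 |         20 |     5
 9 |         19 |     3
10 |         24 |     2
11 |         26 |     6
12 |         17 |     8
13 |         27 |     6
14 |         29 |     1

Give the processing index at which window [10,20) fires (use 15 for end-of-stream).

11

i=0 t=1 v=6: → [0,10); WM=−∞
i=1 t=4 v=9: → [0,10); WM=−∞
i=2 t=7 v=2: → [0,10); WM=4
i=3 t=16 v=1: → [10,20); WM=4
i=4 t=13 v=2: → [10,20); WM=4
i=5 t=16 v=3: → [10,20); WM=13; [0,10) fires=9
i=6 t=11 v=1: DROP (t<13-1); WM=13
i=7 t=19 v=2: → [10,20); WM=13
i=8 t=20 v=5: → [20,30); WM=17
i=9 t=19 v=3: → [10,20); WM=17
i=10 t=24 v=2: → [20,30); WM=17
i=11 t=26 v=6: → [20,30); WM=23; [10,20) fires=3
i=12 t=17 v=8: DROP (t<23-1); WM=23
i=13 t=27 v=6: → [20,30); WM=23
i=14 t=29 v=1: → [20,30); WM=26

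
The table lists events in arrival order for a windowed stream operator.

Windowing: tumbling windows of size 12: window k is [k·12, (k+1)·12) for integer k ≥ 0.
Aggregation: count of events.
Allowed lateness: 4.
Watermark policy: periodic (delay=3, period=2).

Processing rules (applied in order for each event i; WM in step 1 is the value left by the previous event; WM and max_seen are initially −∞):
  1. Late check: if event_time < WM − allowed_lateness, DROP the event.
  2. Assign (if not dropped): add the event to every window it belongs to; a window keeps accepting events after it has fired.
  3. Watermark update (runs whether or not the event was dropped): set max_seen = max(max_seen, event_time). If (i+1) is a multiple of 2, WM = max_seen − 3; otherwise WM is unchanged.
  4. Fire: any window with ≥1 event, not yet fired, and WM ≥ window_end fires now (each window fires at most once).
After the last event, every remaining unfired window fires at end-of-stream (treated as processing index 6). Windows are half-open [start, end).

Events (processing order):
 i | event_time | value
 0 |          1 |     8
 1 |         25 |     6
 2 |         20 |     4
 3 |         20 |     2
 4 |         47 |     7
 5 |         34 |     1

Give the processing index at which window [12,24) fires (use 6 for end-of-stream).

i=0 t=1 v=8: → [0,12); WM=−∞
i=1 t=25 v=6: → [24,36); WM=22; [0,12) fires=1
i=2 t=20 v=4: → [12,24); WM=22
i=3 t=20 v=2: → [12,24); WM=22
i=4 t=47 v=7: → [36,48); WM=22
i=5 t=34 v=1: → [24,36); WM=44; [12,24) fires=2 [24,36) fires=2

5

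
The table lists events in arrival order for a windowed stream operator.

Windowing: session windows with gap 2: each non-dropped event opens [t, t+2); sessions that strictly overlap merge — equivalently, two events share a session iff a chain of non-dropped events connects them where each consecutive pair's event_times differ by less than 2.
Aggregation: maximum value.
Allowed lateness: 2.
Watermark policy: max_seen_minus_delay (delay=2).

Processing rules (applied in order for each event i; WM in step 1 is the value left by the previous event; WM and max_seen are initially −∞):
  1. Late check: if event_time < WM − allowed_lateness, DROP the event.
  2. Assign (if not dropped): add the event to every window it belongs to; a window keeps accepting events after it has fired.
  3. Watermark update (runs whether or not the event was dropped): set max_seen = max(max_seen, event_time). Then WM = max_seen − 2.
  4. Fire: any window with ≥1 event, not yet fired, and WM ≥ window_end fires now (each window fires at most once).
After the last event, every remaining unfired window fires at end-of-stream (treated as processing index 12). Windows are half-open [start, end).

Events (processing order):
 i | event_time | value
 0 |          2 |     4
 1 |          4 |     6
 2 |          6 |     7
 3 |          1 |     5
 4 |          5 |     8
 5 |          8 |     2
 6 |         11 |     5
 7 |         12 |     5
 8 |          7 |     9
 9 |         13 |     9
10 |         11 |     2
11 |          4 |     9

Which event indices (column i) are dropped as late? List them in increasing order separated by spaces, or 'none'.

3 8 11

i=0 t=2 v=4: → [2,4); WM=0
i=1 t=4 v=6: → [4,6); WM=2
i=2 t=6 v=7: → [6,8); WM=4
i=3 t=1 v=5: DROP (t<4-2); WM=4
i=4 t=5 v=8: → [4,8); WM=4
i=5 t=8 v=2: → [8,10); WM=6
i=6 t=11 v=5: → [11,13); WM=9
i=7 t=12 v=5: → [11,14); WM=10
i=8 t=7 v=9: DROP (t<10-2); WM=10
i=9 t=13 v=9: → [11,15); WM=11
i=10 t=11 v=2: → [11,15); WM=11
i=11 t=4 v=9: DROP (t<11-2); WM=11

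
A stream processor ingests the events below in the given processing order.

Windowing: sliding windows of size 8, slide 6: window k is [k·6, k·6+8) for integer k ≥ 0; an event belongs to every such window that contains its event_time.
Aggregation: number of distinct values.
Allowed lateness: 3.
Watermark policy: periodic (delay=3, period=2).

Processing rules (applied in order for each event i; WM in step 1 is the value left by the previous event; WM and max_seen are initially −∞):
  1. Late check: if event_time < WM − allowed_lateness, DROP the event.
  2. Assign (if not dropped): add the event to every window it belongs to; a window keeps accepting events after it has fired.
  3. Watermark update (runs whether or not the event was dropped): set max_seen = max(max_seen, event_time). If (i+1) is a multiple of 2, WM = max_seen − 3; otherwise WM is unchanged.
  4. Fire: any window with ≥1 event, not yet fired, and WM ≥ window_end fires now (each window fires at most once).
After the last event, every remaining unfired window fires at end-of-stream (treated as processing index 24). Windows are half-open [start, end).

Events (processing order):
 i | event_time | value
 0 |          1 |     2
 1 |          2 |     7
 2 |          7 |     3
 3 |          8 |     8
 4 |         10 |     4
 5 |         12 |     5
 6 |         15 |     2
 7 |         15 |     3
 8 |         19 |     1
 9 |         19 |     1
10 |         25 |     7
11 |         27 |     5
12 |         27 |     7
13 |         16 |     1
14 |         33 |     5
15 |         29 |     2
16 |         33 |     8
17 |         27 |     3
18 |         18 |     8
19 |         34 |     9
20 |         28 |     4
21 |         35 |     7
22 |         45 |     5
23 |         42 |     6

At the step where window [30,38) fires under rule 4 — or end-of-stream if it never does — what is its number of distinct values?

4

i=0 t=1 v=2: → [0,8); WM=−∞
i=1 t=2 v=7: → [0,8); WM=-1
i=2 t=7 v=3: → [6,14),[0,8); WM=-1
i=3 t=8 v=8: → [6,14); WM=5
i=4 t=10 v=4: → [6,14); WM=5
i=5 t=12 v=5: → [12,20),[6,14); WM=9; [0,8) fires=3
i=6 t=15 v=2: → [12,20); WM=9
i=7 t=15 v=3: → [12,20); WM=12
i=8 t=19 v=1: → [18,26),[12,20); WM=12
i=9 t=19 v=1: → [18,26),[12,20); WM=16; [6,14) fires=4
i=10 t=25 v=7: → [24,32),[18,26); WM=16
i=11 t=27 v=5: → [24,32); WM=24; [12,20) fires=4
i=12 t=27 v=7: → [24,32); WM=24
i=13 t=16 v=1: DROP (t<24-3); WM=24
i=14 t=33 v=5: → [30,38); WM=24
i=15 t=29 v=2: → [24,32); WM=30; [18,26) fires=2
i=16 t=33 v=8: → [30,38); WM=30
i=17 t=27 v=3: → [24,32); WM=30
i=18 t=18 v=8: DROP (t<30-3); WM=30
i=19 t=34 v=9: → [30,38); WM=31
i=20 t=28 v=4: → [24,32); WM=31
i=21 t=35 v=7: → [30,38); WM=32; [24,32) fires=5
i=22 t=45 v=5: → [42,50); WM=32
i=23 t=42 v=6: → [42,50),[36,44); WM=42; [30,38) fires=4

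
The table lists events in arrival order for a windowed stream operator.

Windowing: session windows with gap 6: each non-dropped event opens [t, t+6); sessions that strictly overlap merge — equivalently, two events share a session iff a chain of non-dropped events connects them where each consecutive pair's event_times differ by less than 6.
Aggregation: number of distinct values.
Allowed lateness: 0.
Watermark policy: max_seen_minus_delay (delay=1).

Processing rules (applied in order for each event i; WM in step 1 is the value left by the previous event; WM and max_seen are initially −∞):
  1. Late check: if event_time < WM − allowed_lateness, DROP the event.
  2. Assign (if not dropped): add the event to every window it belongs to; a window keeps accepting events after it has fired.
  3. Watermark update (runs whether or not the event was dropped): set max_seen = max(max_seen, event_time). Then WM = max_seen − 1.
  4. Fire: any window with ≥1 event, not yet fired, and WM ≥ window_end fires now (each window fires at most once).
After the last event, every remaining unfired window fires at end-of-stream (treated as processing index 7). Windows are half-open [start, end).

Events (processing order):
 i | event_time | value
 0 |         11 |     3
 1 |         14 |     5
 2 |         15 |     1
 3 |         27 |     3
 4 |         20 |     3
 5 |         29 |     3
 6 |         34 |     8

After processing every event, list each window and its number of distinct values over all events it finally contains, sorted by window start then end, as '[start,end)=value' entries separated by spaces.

[11,21)=3 [27,40)=2

i=0 t=11 v=3: → [11,17); WM=10
i=1 t=14 v=5: → [11,20); WM=13
i=2 t=15 v=1: → [11,21); WM=14
i=3 t=27 v=3: → [27,33); WM=26
i=4 t=20 v=3: DROP (t<26-0); WM=26
i=5 t=29 v=3: → [27,35); WM=28
i=6 t=34 v=8: → [27,40); WM=33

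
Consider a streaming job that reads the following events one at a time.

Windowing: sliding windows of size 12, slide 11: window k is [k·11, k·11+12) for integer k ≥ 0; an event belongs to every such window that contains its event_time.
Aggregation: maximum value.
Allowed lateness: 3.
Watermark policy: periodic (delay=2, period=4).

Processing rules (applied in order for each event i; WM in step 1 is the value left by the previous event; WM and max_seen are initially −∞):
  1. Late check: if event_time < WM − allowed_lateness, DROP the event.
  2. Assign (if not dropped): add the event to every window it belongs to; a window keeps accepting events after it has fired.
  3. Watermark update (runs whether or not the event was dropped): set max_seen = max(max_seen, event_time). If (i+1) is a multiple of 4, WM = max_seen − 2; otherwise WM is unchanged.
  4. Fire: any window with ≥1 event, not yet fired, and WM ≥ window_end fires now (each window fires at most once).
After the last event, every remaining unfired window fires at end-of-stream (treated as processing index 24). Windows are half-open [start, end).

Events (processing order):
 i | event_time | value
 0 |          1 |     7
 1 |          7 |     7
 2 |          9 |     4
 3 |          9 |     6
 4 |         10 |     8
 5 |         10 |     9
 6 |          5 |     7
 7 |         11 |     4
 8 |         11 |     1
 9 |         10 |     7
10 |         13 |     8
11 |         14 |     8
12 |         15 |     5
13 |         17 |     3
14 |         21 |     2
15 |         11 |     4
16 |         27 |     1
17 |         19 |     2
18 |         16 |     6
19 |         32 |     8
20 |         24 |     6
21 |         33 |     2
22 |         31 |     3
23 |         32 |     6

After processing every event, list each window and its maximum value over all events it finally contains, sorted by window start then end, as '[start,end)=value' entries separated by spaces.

[0,12)=9 [11,23)=8 [22,34)=8 [33,45)=2

i=0 t=1 v=7: → [0,12); WM=−∞
i=1 t=7 v=7: → [0,12); WM=−∞
i=2 t=9 v=4: → [0,12); WM=−∞
i=3 t=9 v=6: → [0,12); WM=7
i=4 t=10 v=8: → [0,12); WM=7
i=5 t=10 v=9: → [0,12); WM=7
i=6 t=5 v=7: → [0,12); WM=7
i=7 t=11 v=4: → [11,23),[0,12); WM=9
i=8 t=11 v=1: → [11,23),[0,12); WM=9
i=9 t=10 v=7: → [0,12); WM=9
i=10 t=13 v=8: → [11,23); WM=9
i=11 t=14 v=8: → [11,23); WM=12; [0,12) fires=9
i=12 t=15 v=5: → [11,23); WM=12
i=13 t=17 v=3: → [11,23); WM=12
i=14 t=21 v=2: → [11,23); WM=12
i=15 t=11 v=4: → [11,23),[0,12); WM=19
i=16 t=27 v=1: → [22,34); WM=19
i=17 t=19 v=2: → [11,23); WM=19
i=18 t=16 v=6: → [11,23); WM=19
i=19 t=32 v=8: → [22,34); WM=30; [11,23) fires=8
i=20 t=24 v=6: DROP (t<30-3); WM=30
i=21 t=33 v=2: → [33,45),[22,34); WM=30
i=22 t=31 v=3: → [22,34); WM=30
i=23 t=32 v=6: → [22,34); WM=31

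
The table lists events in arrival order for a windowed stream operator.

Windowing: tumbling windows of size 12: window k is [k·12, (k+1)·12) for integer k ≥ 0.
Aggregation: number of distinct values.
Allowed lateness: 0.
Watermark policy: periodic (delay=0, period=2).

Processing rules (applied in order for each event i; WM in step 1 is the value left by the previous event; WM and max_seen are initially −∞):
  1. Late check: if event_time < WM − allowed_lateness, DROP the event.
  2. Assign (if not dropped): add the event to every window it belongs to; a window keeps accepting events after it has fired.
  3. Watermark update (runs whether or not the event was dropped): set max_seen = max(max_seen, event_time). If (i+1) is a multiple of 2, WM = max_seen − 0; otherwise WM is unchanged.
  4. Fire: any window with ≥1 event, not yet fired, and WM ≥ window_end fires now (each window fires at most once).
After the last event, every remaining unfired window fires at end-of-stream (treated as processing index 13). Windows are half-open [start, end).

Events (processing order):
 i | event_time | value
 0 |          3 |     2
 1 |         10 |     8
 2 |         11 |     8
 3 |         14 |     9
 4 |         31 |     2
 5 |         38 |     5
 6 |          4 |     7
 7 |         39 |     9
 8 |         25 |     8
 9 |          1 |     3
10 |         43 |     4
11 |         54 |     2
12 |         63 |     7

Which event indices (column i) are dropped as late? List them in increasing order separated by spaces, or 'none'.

i=0 t=3 v=2: → [0,12); WM=−∞
i=1 t=10 v=8: → [0,12); WM=10
i=2 t=11 v=8: → [0,12); WM=10
i=3 t=14 v=9: → [12,24); WM=14; [0,12) fires=2
i=4 t=31 v=2: → [24,36); WM=14
i=5 t=38 v=5: → [36,48); WM=38; [12,24) fires=1 [24,36) fires=1
i=6 t=4 v=7: DROP (t<38-0); WM=38
i=7 t=39 v=9: → [36,48); WM=39
i=8 t=25 v=8: DROP (t<39-0); WM=39
i=9 t=1 v=3: DROP (t<39-0); WM=39
i=10 t=43 v=4: → [36,48); WM=39
i=11 t=54 v=2: → [48,60); WM=54; [36,48) fires=3
i=12 t=63 v=7: → [60,72); WM=54

6 8 9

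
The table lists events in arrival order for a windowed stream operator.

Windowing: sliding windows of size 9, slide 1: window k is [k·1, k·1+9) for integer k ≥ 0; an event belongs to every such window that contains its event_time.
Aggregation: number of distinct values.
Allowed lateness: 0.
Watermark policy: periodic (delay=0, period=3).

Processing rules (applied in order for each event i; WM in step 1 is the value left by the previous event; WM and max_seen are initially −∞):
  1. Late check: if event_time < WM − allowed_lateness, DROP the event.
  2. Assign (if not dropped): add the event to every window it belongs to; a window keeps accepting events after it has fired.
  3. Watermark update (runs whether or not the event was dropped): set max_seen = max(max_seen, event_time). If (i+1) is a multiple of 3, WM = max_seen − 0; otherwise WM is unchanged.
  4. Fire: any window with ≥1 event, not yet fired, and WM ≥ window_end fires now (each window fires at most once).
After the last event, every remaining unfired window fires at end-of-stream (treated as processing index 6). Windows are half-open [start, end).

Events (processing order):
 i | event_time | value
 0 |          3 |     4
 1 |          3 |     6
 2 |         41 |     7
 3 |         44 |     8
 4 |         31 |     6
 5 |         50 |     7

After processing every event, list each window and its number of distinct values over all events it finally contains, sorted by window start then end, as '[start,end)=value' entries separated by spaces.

[0,9)=2 [1,10)=2 [2,11)=2 [3,12)=2 [33,42)=1 [34,43)=1 [35,44)=1 [36,45)=2 [37,46)=2 [38,47)=2 [39,48)=2 [40,49)=2 [41,50)=2 [42,51)=2 [43,52)=2 [44,53)=2 [45,54)=1 [46,55)=1 [47,56)=1 [48,57)=1 [49,58)=1 [50,59)=1

i=0 t=3 v=4: → [3,12),[2,11),[1,10),[0,9); WM=−∞
i=1 t=3 v=6: → [3,12),[2,11),[1,10),[0,9); WM=−∞
i=2 t=41 v=7: → [41,50),[40,49),[39,48),[38,47),[37,46),[36,45),[35,44),[34,43),[33,42); WM=41; [0,9) fires=2 [1,10) fires=2 [2,11) fires=2 [3,12) fires=2
i=3 t=44 v=8: → [44,53),[43,52),[42,51),[41,50),[40,49),[39,48),[38,47),[37,46),[36,45); WM=41
i=4 t=31 v=6: DROP (t<41-0); WM=41
i=5 t=50 v=7: → [50,59),[49,58),[48,57),[47,56),[46,55),[45,54),[44,53),[43,52),[42,51); WM=50; [33,42) fires=1 [34,43) fires=1 [35,44) fires=1 [36,45) fires=2 [37,46) fires=2 [38,47) fires=2 [39,48) fires=2 [40,49) fires=2 [41,50) fires=2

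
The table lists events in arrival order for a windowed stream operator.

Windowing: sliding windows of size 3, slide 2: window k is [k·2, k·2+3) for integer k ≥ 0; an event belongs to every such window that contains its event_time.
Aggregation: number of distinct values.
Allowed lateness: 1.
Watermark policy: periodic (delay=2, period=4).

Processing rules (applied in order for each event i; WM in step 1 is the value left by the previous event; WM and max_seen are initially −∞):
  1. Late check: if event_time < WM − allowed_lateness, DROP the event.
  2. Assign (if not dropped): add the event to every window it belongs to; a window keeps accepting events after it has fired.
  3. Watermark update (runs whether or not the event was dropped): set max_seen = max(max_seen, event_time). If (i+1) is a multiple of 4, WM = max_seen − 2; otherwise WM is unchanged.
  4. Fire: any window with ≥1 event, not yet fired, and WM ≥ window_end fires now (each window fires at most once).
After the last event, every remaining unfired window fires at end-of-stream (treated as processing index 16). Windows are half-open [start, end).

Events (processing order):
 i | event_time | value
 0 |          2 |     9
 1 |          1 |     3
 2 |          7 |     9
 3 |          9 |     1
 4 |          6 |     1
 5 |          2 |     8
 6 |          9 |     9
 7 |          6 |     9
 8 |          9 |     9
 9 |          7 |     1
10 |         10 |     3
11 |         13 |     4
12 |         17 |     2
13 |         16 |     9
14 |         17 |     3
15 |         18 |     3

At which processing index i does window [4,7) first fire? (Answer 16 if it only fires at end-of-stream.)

i=0 t=2 v=9: → [2,5),[0,3); WM=−∞
i=1 t=1 v=3: → [0,3); WM=−∞
i=2 t=7 v=9: → [6,9); WM=−∞
i=3 t=9 v=1: → [8,11); WM=7; [0,3) fires=2 [2,5) fires=1
i=4 t=6 v=1: → [6,9),[4,7); WM=7; [4,7) fires=1
i=5 t=2 v=8: DROP (t<7-1); WM=7
i=6 t=9 v=9: → [8,11); WM=7
i=7 t=6 v=9: → [6,9),[4,7); WM=7
i=8 t=9 v=9: → [8,11); WM=7
i=9 t=7 v=1: → [6,9); WM=7
i=10 t=10 v=3: → [10,13),[8,11); WM=7
i=11 t=13 v=4: → [12,15); WM=11; [6,9) fires=2 [8,11) fires=3
i=12 t=17 v=2: → [16,19); WM=11
i=13 t=16 v=9: → [16,19),[14,17); WM=11
i=14 t=17 v=3: → [16,19); WM=11
i=15 t=18 v=3: → [18,21),[16,19); WM=16; [10,13) fires=1 [12,15) fires=1

4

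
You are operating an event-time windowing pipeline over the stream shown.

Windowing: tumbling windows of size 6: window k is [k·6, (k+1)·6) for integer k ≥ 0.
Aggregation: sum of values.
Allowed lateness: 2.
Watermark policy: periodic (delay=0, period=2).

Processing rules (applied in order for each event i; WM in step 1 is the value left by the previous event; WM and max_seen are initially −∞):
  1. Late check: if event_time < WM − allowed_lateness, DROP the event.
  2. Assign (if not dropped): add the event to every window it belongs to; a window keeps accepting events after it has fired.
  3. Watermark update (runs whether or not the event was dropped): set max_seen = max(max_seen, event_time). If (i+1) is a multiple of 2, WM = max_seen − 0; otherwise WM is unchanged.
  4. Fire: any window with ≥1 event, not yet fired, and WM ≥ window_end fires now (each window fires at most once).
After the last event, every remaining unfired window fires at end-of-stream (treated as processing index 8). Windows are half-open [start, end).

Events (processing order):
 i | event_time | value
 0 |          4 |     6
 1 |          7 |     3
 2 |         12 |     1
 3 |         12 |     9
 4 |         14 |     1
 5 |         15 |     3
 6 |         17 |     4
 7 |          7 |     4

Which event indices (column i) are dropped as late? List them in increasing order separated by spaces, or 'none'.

i=0 t=4 v=6: → [0,6); WM=−∞
i=1 t=7 v=3: → [6,12); WM=7; [0,6) fires=6
i=2 t=12 v=1: → [12,18); WM=7
i=3 t=12 v=9: → [12,18); WM=12; [6,12) fires=3
i=4 t=14 v=1: → [12,18); WM=12
i=5 t=15 v=3: → [12,18); WM=15
i=6 t=17 v=4: → [12,18); WM=15
i=7 t=7 v=4: DROP (t<15-2); WM=17

7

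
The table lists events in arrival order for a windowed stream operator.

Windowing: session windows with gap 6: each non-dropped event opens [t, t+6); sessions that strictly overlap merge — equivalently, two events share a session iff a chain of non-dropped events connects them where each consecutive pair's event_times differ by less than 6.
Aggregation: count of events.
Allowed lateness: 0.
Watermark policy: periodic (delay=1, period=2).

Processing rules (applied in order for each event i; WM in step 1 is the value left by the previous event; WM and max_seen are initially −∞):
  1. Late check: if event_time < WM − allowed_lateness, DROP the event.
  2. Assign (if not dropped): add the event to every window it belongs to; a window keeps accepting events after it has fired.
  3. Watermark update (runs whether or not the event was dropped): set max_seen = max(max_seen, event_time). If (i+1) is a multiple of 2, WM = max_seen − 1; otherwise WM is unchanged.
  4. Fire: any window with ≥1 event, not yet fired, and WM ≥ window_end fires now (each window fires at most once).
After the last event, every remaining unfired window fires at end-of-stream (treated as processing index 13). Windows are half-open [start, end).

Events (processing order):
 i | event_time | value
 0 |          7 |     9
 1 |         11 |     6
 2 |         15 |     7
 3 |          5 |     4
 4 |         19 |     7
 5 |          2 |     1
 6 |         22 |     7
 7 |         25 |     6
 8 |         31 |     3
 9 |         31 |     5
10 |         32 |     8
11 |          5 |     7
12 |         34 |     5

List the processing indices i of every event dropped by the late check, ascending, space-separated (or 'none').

3 5 11

i=0 t=7 v=9: → [7,13); WM=−∞
i=1 t=11 v=6: → [7,17); WM=10
i=2 t=15 v=7: → [7,21); WM=10
i=3 t=5 v=4: DROP (t<10-0); WM=14
i=4 t=19 v=7: → [7,25); WM=14
i=5 t=2 v=1: DROP (t<14-0); WM=18
i=6 t=22 v=7: → [7,28); WM=18
i=7 t=25 v=6: → [7,31); WM=24
i=8 t=31 v=3: → [31,37); WM=24
i=9 t=31 v=5: → [31,37); WM=30
i=10 t=32 v=8: → [31,38); WM=30
i=11 t=5 v=7: DROP (t<30-0); WM=31
i=12 t=34 v=5: → [31,40); WM=31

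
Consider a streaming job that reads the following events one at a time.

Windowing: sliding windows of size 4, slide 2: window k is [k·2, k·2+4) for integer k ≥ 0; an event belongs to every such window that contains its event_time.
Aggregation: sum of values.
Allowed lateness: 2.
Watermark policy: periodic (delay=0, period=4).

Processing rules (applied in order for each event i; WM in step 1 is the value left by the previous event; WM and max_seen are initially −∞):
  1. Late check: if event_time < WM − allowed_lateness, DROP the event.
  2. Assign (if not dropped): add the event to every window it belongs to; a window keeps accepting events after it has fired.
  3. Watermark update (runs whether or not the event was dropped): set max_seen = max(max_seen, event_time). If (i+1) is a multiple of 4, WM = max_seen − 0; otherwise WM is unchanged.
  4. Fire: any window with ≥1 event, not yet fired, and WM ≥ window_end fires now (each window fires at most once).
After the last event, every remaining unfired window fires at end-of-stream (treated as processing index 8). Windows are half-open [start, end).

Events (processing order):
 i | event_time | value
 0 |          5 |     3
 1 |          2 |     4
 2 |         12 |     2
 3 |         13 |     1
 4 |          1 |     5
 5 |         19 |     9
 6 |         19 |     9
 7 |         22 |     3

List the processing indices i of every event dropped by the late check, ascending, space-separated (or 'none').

4

i=0 t=5 v=3: → [4,8),[2,6); WM=−∞
i=1 t=2 v=4: → [2,6),[0,4); WM=−∞
i=2 t=12 v=2: → [12,16),[10,14); WM=−∞
i=3 t=13 v=1: → [12,16),[10,14); WM=13; [0,4) fires=4 [2,6) fires=7 [4,8) fires=3
i=4 t=1 v=5: DROP (t<13-2); WM=13
i=5 t=19 v=9: → [18,22),[16,20); WM=13
i=6 t=19 v=9: → [18,22),[16,20); WM=13
i=7 t=22 v=3: → [22,26),[20,24); WM=22; [10,14) fires=3 [12,16) fires=3 [16,20) fires=18 [18,22) fires=18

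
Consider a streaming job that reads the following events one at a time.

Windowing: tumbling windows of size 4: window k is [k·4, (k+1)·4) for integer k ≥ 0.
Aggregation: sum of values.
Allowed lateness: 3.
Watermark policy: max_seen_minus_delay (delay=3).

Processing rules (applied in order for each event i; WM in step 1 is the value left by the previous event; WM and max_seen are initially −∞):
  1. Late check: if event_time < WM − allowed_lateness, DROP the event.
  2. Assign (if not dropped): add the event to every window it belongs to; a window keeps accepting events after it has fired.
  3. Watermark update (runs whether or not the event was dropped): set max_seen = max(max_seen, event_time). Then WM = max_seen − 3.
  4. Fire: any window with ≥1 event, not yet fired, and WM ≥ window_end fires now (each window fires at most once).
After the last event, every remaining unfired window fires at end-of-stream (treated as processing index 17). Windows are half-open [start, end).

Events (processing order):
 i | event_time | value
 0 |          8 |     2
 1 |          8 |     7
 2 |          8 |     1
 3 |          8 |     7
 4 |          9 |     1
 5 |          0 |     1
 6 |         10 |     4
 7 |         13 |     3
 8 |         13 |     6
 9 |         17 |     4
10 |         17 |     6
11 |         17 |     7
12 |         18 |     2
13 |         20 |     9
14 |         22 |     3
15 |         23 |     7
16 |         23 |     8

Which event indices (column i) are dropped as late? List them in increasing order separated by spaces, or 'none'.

i=0 t=8 v=2: → [8,12); WM=5
i=1 t=8 v=7: → [8,12); WM=5
i=2 t=8 v=1: → [8,12); WM=5
i=3 t=8 v=7: → [8,12); WM=5
i=4 t=9 v=1: → [8,12); WM=6
i=5 t=0 v=1: DROP (t<6-3); WM=6
i=6 t=10 v=4: → [8,12); WM=7
i=7 t=13 v=3: → [12,16); WM=10
i=8 t=13 v=6: → [12,16); WM=10
i=9 t=17 v=4: → [16,20); WM=14; [8,12) fires=22
i=10 t=17 v=6: → [16,20); WM=14
i=11 t=17 v=7: → [16,20); WM=14
i=12 t=18 v=2: → [16,20); WM=15
i=13 t=20 v=9: → [20,24); WM=17; [12,16) fires=9
i=14 t=22 v=3: → [20,24); WM=19
i=15 t=23 v=7: → [20,24); WM=20; [16,20) fires=19
i=16 t=23 v=8: → [20,24); WM=20

5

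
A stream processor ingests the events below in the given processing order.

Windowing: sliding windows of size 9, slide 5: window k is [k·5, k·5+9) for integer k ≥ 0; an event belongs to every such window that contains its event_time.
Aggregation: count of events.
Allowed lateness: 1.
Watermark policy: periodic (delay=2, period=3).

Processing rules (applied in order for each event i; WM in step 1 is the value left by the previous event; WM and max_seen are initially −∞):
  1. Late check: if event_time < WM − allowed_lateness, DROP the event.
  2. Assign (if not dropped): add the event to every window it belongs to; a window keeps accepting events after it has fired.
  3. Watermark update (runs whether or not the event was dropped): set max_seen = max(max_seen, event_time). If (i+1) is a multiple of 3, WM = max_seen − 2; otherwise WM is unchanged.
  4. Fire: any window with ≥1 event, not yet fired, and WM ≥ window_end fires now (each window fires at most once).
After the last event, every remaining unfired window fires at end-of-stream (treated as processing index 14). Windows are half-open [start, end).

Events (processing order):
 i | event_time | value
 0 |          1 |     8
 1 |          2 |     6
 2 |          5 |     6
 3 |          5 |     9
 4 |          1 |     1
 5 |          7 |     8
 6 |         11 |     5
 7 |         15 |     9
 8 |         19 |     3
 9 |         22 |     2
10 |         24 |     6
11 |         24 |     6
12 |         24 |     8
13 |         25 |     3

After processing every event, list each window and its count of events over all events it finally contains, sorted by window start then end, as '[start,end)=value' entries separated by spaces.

i=0 t=1 v=8: → [0,9); WM=−∞
i=1 t=2 v=6: → [0,9); WM=−∞
i=2 t=5 v=6: → [5,14),[0,9); WM=3
i=3 t=5 v=9: → [5,14),[0,9); WM=3
i=4 t=1 v=1: DROP (t<3-1); WM=3
i=5 t=7 v=8: → [5,14),[0,9); WM=5
i=6 t=11 v=5: → [10,19),[5,14); WM=5
i=7 t=15 v=9: → [15,24),[10,19); WM=5
i=8 t=19 v=3: → [15,24); WM=17; [0,9) fires=5 [5,14) fires=4
i=9 t=22 v=2: → [20,29),[15,24); WM=17
i=10 t=24 v=6: → [20,29); WM=17
i=11 t=24 v=6: → [20,29); WM=22; [10,19) fires=2
i=12 t=24 v=8: → [20,29); WM=22
i=13 t=25 v=3: → [25,34),[20,29); WM=22

[0,9)=5 [5,14)=4 [10,19)=2 [15,24)=3 [20,29)=5 [25,34)=1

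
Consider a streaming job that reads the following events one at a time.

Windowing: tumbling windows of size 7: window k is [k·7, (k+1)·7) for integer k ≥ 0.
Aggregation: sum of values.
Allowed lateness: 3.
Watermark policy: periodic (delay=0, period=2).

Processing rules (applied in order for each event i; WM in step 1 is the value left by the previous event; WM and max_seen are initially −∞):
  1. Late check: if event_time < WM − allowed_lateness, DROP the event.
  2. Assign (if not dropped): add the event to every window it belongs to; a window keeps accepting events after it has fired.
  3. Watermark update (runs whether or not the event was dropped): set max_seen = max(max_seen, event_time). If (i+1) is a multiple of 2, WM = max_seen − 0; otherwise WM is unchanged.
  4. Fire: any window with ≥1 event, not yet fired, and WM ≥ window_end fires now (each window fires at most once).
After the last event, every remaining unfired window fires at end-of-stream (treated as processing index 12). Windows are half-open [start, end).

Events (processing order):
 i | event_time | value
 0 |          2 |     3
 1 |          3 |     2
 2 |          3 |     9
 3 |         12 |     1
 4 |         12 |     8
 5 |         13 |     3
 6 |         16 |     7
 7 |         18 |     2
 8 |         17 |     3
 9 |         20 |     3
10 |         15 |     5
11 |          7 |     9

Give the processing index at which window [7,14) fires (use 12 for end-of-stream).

7

i=0 t=2 v=3: → [0,7); WM=−∞
i=1 t=3 v=2: → [0,7); WM=3
i=2 t=3 v=9: → [0,7); WM=3
i=3 t=12 v=1: → [7,14); WM=12; [0,7) fires=14
i=4 t=12 v=8: → [7,14); WM=12
i=5 t=13 v=3: → [7,14); WM=13
i=6 t=16 v=7: → [14,21); WM=13
i=7 t=18 v=2: → [14,21); WM=18; [7,14) fires=12
i=8 t=17 v=3: → [14,21); WM=18
i=9 t=20 v=3: → [14,21); WM=20
i=10 t=15 v=5: DROP (t<20-3); WM=20
i=11 t=7 v=9: DROP (t<20-3); WM=20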